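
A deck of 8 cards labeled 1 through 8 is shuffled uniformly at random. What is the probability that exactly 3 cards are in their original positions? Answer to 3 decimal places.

0.061

Choose which 3 of the 8 are fixed: C(8,3) = 56 ways.
The remaining 5 must have no fixed point: D(5) = 44.
P = 56·44/40320 = 11/180 ≈ 0.061.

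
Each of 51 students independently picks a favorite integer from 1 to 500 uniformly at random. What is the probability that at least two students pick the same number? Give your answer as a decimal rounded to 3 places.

It's easier to compute the probability that all 51 are distinct.
P(all distinct) = 500/500 · 499/500 · ··· · 450/500 ≈ 0.071.
So the probability of at least one match is 1 − 0.071 = 0.929.

0.929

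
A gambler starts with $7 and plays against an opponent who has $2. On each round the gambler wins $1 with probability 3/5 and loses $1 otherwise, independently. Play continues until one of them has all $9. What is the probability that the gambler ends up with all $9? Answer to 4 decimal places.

0.9666

Let r = q/p = (2/5)/(3/5) = 2/3. The recurrence P(i) = p·P(i+1) + q·P(i−1) with P(0)=0, P(9)=1 gives P(i) = (1 − r^i)/(1 − r^9).
P(7) = (1 − (2/3)^7) / (1 − (2/3)^9) = 18531/19171 ≈ 0.9666.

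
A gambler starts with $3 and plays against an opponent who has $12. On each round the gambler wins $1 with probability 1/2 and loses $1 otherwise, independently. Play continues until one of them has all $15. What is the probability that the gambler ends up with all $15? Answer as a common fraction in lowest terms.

1/5

With a fair step, P(i) = ½P(i−1) + ½P(i+1) with P(0)=0, P(15)=1 has the linear solution P(i) = i/15.
P(3) = 3/15 = 1/5.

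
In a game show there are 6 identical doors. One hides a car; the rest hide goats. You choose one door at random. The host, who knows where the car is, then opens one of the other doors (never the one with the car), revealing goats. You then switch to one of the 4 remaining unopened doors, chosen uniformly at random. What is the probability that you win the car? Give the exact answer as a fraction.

5/24

Your original door holds the car with probability 1/6, so the other 5 collectively hold it with probability 5/6.
The host can always find an empty door to open, so this doesn't change that 5/6; it is now spread over the 4 remaining unopened doors.
P(win by switching) = (5/6) · (1/4) = 5/24.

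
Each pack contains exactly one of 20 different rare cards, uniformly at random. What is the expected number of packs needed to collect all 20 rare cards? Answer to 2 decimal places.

71.95

After i distinct types are collected, each trial gives a new one with probability (20−i)/20, so the expected wait for the next new type is 20/(20−i).
E = 20/20 + 20/19 + 20/18 + 20/17 + 20/16 + 20/15 + 20/14 + 20/13 + 20/12 + 20/11 + 20/10 + 20/9 + 20/8 + 20/7 + 20/6 + 20/5 + 20/4 + 20/3 + 20/2 + 20/1 = 279175675/3879876 ≈ 71.95.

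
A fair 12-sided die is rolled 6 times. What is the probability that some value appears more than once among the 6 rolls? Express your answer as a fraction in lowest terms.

P(all 6 different) = 12/12 · 11/12 · ··· · 7/12 = 385/1728.
P(at least two equal) = 1 − 385/1728 = 1343/1728.

1343/1728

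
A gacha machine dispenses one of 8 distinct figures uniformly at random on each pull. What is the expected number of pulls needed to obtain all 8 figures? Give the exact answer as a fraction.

After i distinct types are collected, each trial gives a new one with probability (8−i)/8, so the expected wait for the next new type is 8/(8−i).
E = 8/8 + 8/7 + 8/6 + 8/5 + 8/4 + 8/3 + 8/2 + 8/1 = 761/35.

761/35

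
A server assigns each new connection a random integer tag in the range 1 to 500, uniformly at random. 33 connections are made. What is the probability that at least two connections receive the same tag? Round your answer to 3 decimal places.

0.660

It's easier to compute the probability that all 33 are distinct.
P(all distinct) = 500/500 · 499/500 · ··· · 468/500 ≈ 0.340.
So the probability of at least one match is 1 − 0.340 = 0.660.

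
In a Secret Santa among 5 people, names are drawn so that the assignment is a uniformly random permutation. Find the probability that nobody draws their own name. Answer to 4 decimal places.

This is the derangement probability: permutations of 5 with no fixed point.
D(5) = 5! · (1 − 1/1! + 1/2! − ··· + (−1)^5/5!) = 44.
P = 44/120 = 11/30 ≈ 0.3667.

0.3667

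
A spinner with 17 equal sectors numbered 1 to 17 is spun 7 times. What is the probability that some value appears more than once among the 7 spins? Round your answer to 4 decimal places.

0.7611

P(all 7 different) = 17/17 · 16/17 · ··· · 11/17 ≈ 0.2389.
P(at least two equal) = 1 − 0.2389 = 0.7611.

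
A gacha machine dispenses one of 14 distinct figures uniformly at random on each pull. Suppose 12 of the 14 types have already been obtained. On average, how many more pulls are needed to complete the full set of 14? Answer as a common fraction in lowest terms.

Starting from 12 distinct types, each trial gives a new one with probability (14−i)/14 when i types are held, so the wait for the next new type is 14/(14−i).
E = 14/2 + 14/1 = 21.

21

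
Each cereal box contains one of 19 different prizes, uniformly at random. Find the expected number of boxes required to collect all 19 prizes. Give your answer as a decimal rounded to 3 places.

67.407

After i distinct types are collected, each trial gives a new one with probability (19−i)/19, so the expected wait for the next new type is 19/(19−i).
E = 19/19 + 19/18 + 19/17 + 19/16 + 19/15 + 19/14 + 19/13 + 19/12 + 19/11 + 19/10 + 19/9 + 19/8 + 19/7 + 19/6 + 19/5 + 19/4 + 19/3 + 19/2 + 19/1 = 275295799/4084080 ≈ 67.407.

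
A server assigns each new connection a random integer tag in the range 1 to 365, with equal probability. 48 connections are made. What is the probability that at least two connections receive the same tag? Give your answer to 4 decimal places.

0.9606

It's easier to compute the probability that all 48 are distinct.
P(all distinct) = 365/365 · 364/365 · ··· · 318/365 ≈ 0.0394.
So the probability of at least one match is 1 − 0.0394 = 0.9606.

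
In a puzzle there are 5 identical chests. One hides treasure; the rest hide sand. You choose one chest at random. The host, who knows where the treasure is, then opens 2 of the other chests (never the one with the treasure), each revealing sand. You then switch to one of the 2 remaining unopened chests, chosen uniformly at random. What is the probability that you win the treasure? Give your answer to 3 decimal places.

Your original chest holds the treasure with probability 1/5, so the other 4 collectively hold it with probability 4/5.
The host can always find 2 empty chests to open, so the reveals don't change that 4/5; it is now spread over the 2 remaining unopened chests.
P(win by switching) = (4/5) · (1/2) = 2/5 ≈ 0.400.

0.400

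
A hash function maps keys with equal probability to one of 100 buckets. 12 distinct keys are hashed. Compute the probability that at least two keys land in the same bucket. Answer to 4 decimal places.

0.4968

It's easier to compute the probability that all 12 are distinct.
P(all distinct) = 100/100 · 99/100 · ··· · 89/100 ≈ 0.5032.
So the probability of at least one match is 1 − 0.5032 = 0.4968.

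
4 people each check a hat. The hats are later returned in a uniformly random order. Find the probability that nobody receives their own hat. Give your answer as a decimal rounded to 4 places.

0.3750

This is the derangement probability: permutations of 4 with no fixed point.
D(4) = 4! · (1 − 1/1! + 1/2! − ··· + (−1)^4/4!) = 9.
P = 9/24 = 3/8 ≈ 0.3750.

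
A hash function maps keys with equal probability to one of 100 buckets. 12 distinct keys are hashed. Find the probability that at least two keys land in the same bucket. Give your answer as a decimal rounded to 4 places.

0.4968

It's easier to compute the probability that all 12 are distinct.
P(all distinct) = 100/100 · 99/100 · ··· · 89/100 ≈ 0.5032.
So the probability of at least one match is 1 − 0.5032 = 0.4968.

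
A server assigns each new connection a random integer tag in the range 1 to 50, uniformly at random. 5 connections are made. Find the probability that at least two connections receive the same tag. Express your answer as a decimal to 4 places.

It's easier to compute the probability that all 5 are distinct.
P(all distinct) = 50/50 · 49/50 · ··· · 46/50 ≈ 0.8136.
So the probability of at least one match is 1 − 0.8136 = 0.1864.

0.1864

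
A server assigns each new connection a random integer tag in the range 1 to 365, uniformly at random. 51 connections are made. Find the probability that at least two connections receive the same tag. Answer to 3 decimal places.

It's easier to compute the probability that all 51 are distinct.
P(all distinct) = 365/365 · 364/365 · ··· · 315/365 ≈ 0.026.
So the probability of at least one match is 1 − 0.026 = 0.974.

0.974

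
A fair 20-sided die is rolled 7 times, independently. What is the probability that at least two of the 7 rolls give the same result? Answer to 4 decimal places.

0.6948

P(all 7 different) = 20/20 · 19/20 · ··· · 14/20 ≈ 0.3052.
P(at least two equal) = 1 − 0.3052 = 0.6948.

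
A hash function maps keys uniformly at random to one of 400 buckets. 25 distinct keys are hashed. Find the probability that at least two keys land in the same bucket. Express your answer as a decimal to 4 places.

It's easier to compute the probability that all 25 are distinct.
P(all distinct) = 400/400 · 399/400 · ··· · 376/400 ≈ 0.4650.
So the probability of at least one match is 1 − 0.4650 = 0.5350.

0.5350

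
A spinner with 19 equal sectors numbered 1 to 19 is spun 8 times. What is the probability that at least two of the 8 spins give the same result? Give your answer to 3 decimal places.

0.821

P(all 8 different) = 19/19 · 18/19 · ··· · 12/19 ≈ 0.179.
P(at least two equal) = 1 − 0.179 = 0.821.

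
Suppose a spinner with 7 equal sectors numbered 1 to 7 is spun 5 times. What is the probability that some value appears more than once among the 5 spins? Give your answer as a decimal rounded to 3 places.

0.850

P(all 5 different) = 7/7 · 6/7 · ··· · 3/7 ≈ 0.150.
P(at least two equal) = 1 − 0.150 = 0.850.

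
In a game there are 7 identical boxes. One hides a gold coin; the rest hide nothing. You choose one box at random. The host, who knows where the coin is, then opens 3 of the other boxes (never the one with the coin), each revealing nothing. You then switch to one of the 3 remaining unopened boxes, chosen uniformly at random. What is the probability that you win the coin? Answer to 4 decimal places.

Your original box holds the coin with probability 1/7, so the other 6 collectively hold it with probability 6/7.
The host can always find 3 empty boxes to open, so the reveals don't change that 6/7; it is now spread over the 3 remaining unopened boxes.
P(win by switching) = (6/7) · (1/3) = 2/7 ≈ 0.2857.

0.2857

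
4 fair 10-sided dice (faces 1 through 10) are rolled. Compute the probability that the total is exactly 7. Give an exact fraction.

There are 10^4 = 10000 equally likely outcomes.
The number of ordered 4-tuples from {1,…,10} summing to 7 is 20.
P(sum = 7) = 20/10000 = 1/500.

1/500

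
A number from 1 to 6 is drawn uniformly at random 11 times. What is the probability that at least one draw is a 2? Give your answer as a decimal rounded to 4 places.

0.8654

P(no draw is a 2) = (5/6)^11 ≈ 0.1346.
P(at least one) = 1 − 0.1346 = 0.8654.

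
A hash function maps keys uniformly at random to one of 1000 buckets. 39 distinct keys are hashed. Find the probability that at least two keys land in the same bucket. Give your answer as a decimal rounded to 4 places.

It's easier to compute the probability that all 39 are distinct.
P(all distinct) = 1000/1000 · 999/1000 · ··· · 962/1000 ≈ 0.4720.
So the probability of at least one match is 1 − 0.4720 = 0.5280.

0.5280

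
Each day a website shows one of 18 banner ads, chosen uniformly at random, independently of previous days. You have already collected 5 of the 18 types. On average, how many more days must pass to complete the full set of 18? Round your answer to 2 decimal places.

57.24

Starting from 5 distinct types, each trial gives a new one with probability (18−i)/18 when i types are held, so the wait for the next new type is 18/(18−i).
E = 18/13 + 18/12 + 18/11 + 18/10 + 18/9 + 18/8 + 18/7 + 18/6 + 18/5 + 18/4 + 18/3 + 18/2 + 18/1 = 1145993/20020 ≈ 57.24.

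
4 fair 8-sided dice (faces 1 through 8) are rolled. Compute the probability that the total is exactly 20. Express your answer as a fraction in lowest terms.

315/4096

There are 8^4 = 4096 equally likely outcomes.
The number of ordered 4-tuples from {1,…,8} summing to 20 is 315.
P(sum = 20) = 315/4096.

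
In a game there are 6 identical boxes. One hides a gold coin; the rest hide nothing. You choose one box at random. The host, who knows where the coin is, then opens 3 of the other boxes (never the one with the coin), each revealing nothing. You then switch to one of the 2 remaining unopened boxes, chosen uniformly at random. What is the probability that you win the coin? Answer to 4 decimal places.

Your original box holds the coin with probability 1/6, so the other 5 collectively hold it with probability 5/6.
The host can always find 3 empty boxes to open, so the reveals don't change that 5/6; it is now spread over the 2 remaining unopened boxes.
P(win by switching) = (5/6) · (1/2) = 5/12 ≈ 0.4167.

0.4167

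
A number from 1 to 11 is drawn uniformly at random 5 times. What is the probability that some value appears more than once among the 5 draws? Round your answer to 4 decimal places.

P(all 5 different) = 11/11 · 10/11 · ··· · 7/11 ≈ 0.3442.
P(at least two equal) = 1 − 0.3442 = 0.6558.

0.6558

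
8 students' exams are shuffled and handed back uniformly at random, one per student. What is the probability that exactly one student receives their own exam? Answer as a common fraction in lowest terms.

103/280

Choose which one is fixed: C(8,1) = 8 ways.
The remaining 7 must have no fixed point: D(7) = 1854.
P = 8·1854/40320 = 103/280.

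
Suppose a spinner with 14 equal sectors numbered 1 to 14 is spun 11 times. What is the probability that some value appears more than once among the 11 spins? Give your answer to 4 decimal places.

P(all 11 different) = 14/14 · 13/14 · ··· · 4/14 ≈ 0.0036.
P(at least two equal) = 1 − 0.0036 = 0.9964.

0.9964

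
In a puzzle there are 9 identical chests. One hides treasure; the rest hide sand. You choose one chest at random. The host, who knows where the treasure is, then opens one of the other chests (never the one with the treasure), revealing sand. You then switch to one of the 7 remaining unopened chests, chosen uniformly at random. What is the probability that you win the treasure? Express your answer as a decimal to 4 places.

Your original chest holds the treasure with probability 1/9, so the other 8 collectively hold it with probability 8/9.
The host can always find an empty chest to open, so this doesn't change that 8/9; it is now spread over the 7 remaining unopened chests.
P(win by switching) = (8/9) · (1/7) = 8/63 ≈ 0.1270.

0.1270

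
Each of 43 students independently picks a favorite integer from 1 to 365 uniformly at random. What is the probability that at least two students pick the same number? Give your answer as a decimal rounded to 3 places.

0.924

It's easier to compute the probability that all 43 are distinct.
P(all distinct) = 365/365 · 364/365 · ··· · 323/365 ≈ 0.076.
So the probability of at least one match is 1 − 0.076 = 0.924.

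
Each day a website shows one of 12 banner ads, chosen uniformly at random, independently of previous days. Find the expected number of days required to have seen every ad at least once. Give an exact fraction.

After i distinct types are collected, each trial gives a new one with probability (12−i)/12, so the expected wait for the next new type is 12/(12−i).
E = 12/12 + 12/11 + 12/10 + 12/9 + 12/8 + 12/7 + 12/6 + 12/5 + 12/4 + 12/3 + 12/2 + 12/1 = 86021/2310.

86021/2310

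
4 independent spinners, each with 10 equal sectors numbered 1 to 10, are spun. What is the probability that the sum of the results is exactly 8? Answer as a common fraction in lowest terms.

There are 10^4 = 10000 equally likely outcomes.
The number of ordered 4-tuples from {1,…,10} summing to 8 is 35.
P(sum = 8) = 35/10000 = 7/2000.

7/2000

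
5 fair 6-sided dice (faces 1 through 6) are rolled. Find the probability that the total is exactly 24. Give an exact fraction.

205/7776

There are 6^5 = 7776 equally likely outcomes.
The number of ordered 5-tuples from {1,…,6} summing to 24 is 205.
P(sum = 24) = 205/7776.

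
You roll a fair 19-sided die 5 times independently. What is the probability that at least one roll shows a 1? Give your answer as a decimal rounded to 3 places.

P(no roll shows a 1) = (18/19)^5 ≈ 0.763.
P(at least one) = 1 − 0.763 = 0.237.

0.237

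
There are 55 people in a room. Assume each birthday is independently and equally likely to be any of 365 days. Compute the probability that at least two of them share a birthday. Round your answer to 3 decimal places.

It's easier to compute the probability that all 55 are distinct.
P(all distinct) = 365/365 · 364/365 · ··· · 311/365 ≈ 0.014.
So the probability of at least one match is 1 − 0.014 = 0.986.

0.986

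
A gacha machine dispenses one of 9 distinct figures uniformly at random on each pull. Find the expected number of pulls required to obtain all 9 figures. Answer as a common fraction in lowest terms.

After i distinct types are collected, each trial gives a new one with probability (9−i)/9, so the expected wait for the next new type is 9/(9−i).
E = 9/9 + 9/8 + 9/7 + 9/6 + 9/5 + 9/4 + 9/3 + 9/2 + 9/1 = 7129/280.

7129/280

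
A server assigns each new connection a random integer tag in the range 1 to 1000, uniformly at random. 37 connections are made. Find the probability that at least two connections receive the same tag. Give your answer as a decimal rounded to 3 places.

0.490

It's easier to compute the probability that all 37 are distinct.
P(all distinct) = 1000/1000 · 999/1000 · ··· · 964/1000 ≈ 0.510.
So the probability of at least one match is 1 − 0.510 = 0.490.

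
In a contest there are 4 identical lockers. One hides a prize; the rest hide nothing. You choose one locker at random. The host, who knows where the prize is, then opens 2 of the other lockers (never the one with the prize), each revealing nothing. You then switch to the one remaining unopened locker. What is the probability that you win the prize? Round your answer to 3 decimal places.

Your original locker holds the prize with probability 1/4, so the other 3 collectively hold it with probability 3/4.
The host can always find 2 empty lockers to open, so the reveals don't change that 3/4; it is now spread over the 1 remaining unopened locker.
P(win by switching) = (3/4) · (1/1) = 3/4 ≈ 0.750.

0.750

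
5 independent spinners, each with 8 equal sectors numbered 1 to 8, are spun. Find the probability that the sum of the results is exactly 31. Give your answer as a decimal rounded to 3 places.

There are 8^5 = 32768 equally likely outcomes.
The number of ordered 5-tuples from {1,…,8} summing to 31 is 690.
P(sum = 31) = 690/32768 = 345/16384 ≈ 0.021.

0.021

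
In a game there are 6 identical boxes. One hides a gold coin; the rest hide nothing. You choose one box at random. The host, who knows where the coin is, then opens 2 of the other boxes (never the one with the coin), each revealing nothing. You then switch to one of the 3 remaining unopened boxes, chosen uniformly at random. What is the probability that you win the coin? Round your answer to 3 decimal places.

Your original box holds the coin with probability 1/6, so the other 5 collectively hold it with probability 5/6.
The host can always find 2 empty boxes to open, so the reveals don't change that 5/6; it is now spread over the 3 remaining unopened boxes.
P(win by switching) = (5/6) · (1/3) = 5/18 ≈ 0.278.

0.278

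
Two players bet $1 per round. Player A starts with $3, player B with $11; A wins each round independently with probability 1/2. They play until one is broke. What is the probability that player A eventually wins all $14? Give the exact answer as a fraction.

3/14

With a fair step, P(i) = ½P(i−1) + ½P(i+1) with P(0)=0, P(14)=1 has the linear solution P(i) = i/14.
P(3) = 3/14.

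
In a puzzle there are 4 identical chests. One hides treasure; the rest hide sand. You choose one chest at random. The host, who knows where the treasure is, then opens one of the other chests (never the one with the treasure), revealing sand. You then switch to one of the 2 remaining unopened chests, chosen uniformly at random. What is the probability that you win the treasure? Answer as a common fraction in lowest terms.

3/8

Your original chest holds the treasure with probability 1/4, so the other 3 collectively hold it with probability 3/4.
The host can always find an empty chest to open, so this doesn't change that 3/4; it is now spread over the 2 remaining unopened chests.
P(win by switching) = (3/4) · (1/2) = 3/8.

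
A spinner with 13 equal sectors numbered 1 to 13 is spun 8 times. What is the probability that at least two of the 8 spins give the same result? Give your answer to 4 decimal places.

0.9364

P(all 8 different) = 13/13 · 12/13 · ··· · 6/13 ≈ 0.0636.
P(at least two equal) = 1 − 0.0636 = 0.9364.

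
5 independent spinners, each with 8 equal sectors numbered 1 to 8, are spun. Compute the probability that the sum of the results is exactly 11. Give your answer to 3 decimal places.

0.006

There are 8^5 = 32768 equally likely outcomes.
The number of ordered 5-tuples from {1,…,8} summing to 11 is 210.
P(sum = 11) = 210/32768 = 105/16384 ≈ 0.006.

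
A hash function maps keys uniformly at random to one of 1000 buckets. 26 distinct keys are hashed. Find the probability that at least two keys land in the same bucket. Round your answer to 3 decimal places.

0.279

It's easier to compute the probability that all 26 are distinct.
P(all distinct) = 1000/1000 · 999/1000 · ··· · 975/1000 ≈ 0.721.
So the probability of at least one match is 1 − 0.721 = 0.279.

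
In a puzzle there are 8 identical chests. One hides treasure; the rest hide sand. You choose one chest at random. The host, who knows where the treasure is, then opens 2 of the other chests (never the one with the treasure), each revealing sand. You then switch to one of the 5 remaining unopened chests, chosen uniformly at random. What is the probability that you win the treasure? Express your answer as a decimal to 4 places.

0.1750

Your original chest holds the treasure with probability 1/8, so the other 7 collectively hold it with probability 7/8.
The host can always find 2 empty chests to open, so the reveals don't change that 7/8; it is now spread over the 5 remaining unopened chests.
P(win by switching) = (7/8) · (1/5) = 7/40 ≈ 0.1750.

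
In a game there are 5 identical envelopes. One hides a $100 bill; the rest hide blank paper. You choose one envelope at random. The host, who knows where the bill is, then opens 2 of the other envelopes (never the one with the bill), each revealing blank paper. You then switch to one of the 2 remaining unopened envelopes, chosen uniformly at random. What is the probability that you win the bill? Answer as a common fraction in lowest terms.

Your original envelope holds the bill with probability 1/5, so the other 4 collectively hold it with probability 4/5.
The host can always find 2 empty envelopes to open, so the reveals don't change that 4/5; it is now spread over the 2 remaining unopened envelopes.
P(win by switching) = (4/5) · (1/2) = 2/5.

2/5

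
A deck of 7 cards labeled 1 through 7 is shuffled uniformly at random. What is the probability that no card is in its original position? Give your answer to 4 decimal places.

This is the derangement probability: permutations of 7 with no fixed point.
D(7) = 7! · (1 − 1/1! + 1/2! − ··· + (−1)^7/7!) = 1854.
P = 1854/5040 = 103/280 ≈ 0.3679.

0.3679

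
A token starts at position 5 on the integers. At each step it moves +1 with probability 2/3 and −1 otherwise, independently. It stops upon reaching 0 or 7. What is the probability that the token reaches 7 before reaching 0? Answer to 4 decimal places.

Let r = q/p = (1/3)/(2/3) = 1/2. The recurrence P(i) = p·P(i+1) + q·P(i−1) with P(0)=0, P(7)=1 gives P(i) = (1 − r^i)/(1 − r^7).
P(5) = (1 − (1/2)^5) / (1 − (1/2)^7) = 124/127 ≈ 0.9764.

0.9764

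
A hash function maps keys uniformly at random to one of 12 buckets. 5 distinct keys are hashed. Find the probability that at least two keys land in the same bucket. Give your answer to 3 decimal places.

0.618

It's easier to compute the probability that all 5 are distinct.
P(all distinct) = 12/12 · 11/12 · ··· · 8/12 ≈ 0.382.
So the probability of at least one match is 1 − 0.382 = 0.618.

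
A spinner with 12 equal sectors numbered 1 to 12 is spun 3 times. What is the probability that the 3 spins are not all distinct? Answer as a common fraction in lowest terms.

17/72

P(all 3 different) = 12/12 · 11/12 · ··· · 10/12 = 55/72.
P(at least two equal) = 1 − 55/72 = 17/72.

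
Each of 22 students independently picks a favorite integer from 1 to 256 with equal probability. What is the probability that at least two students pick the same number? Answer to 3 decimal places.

It's easier to compute the probability that all 22 are distinct.
P(all distinct) = 256/256 · 255/256 · ··· · 235/256 ≈ 0.395.
So the probability of at least one match is 1 − 0.395 = 0.605.

0.605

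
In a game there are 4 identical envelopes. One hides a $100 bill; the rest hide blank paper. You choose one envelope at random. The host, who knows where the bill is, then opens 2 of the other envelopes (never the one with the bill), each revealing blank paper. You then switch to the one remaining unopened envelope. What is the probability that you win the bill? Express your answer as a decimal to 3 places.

Your original envelope holds the bill with probability 1/4, so the other 3 collectively hold it with probability 3/4.
The host can always find 2 empty envelopes to open, so the reveals don't change that 3/4; it is now spread over the 1 remaining unopened envelope.
P(win by switching) = (3/4) · (1/1) = 3/4 ≈ 0.750.

0.750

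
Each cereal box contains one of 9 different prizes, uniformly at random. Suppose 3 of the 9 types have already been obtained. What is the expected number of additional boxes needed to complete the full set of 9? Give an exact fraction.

Starting from 3 distinct types, each trial gives a new one with probability (9−i)/9 when i types are held, so the wait for the next new type is 9/(9−i).
E = 9/6 + 9/5 + 9/4 + 9/3 + 9/2 + 9/1 = 441/20.

441/20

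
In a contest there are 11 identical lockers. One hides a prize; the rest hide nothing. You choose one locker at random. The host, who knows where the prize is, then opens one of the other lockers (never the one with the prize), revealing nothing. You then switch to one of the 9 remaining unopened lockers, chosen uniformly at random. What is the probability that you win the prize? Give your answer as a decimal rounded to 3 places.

0.101

Your original locker holds the prize with probability 1/11, so the other 10 collectively hold it with probability 10/11.
The host can always find an empty locker to open, so this doesn't change that 10/11; it is now spread over the 9 remaining unopened lockers.
P(win by switching) = (10/11) · (1/9) = 10/99 ≈ 0.101.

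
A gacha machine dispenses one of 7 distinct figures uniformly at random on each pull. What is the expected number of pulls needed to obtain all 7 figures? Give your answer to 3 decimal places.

18.150

After i distinct types are collected, each trial gives a new one with probability (7−i)/7, so the expected wait for the next new type is 7/(7−i).
E = 7/7 + 7/6 + 7/5 + 7/4 + 7/3 + 7/2 + 7/1 = 363/20 ≈ 18.150.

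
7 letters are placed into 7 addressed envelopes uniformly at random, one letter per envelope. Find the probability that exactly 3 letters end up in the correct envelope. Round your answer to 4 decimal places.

0.0625

Choose which 3 of the 7 are fixed: C(7,3) = 35 ways.
The remaining 4 must have no fixed point: D(4) = 9.
P = 35·9/5040 = 1/16 ≈ 0.0625.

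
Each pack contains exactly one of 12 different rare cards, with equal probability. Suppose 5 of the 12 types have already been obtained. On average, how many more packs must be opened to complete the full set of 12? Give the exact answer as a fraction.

Starting from 5 distinct types, each trial gives a new one with probability (12−i)/12 when i types are held, so the wait for the next new type is 12/(12−i).
E = 12/7 + 12/6 + 12/5 + 12/4 + 12/3 + 12/2 + 12/1 = 1089/35.

1089/35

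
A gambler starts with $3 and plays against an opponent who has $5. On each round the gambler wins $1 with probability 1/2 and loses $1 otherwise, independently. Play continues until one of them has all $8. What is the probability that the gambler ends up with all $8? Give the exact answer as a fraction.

With a fair step, P(i) = ½P(i−1) + ½P(i+1) with P(0)=0, P(8)=1 has the linear solution P(i) = i/8.
P(3) = 3/8.

3/8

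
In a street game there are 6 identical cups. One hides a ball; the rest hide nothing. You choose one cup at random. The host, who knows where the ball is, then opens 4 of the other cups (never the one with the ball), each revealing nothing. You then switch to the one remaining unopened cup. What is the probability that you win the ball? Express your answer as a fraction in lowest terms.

5/6

Your original cup holds the ball with probability 1/6, so the other 5 collectively hold it with probability 5/6.
The host can always find 4 empty cups to open, so the reveals don't change that 5/6; it is now spread over the 1 remaining unopened cup.
P(win by switching) = (5/6) · (1/1) = 5/6.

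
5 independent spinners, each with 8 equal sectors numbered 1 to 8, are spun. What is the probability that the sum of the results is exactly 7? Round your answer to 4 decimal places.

0.0005

There are 8^5 = 32768 equally likely outcomes.
The number of ordered 5-tuples from {1,…,8} summing to 7 is 15.
P(sum = 7) = 15/32768 ≈ 0.0005.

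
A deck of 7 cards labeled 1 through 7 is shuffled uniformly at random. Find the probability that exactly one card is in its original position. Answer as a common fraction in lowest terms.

53/144

Choose which one is fixed: C(7,1) = 7 ways.
The remaining 6 must have no fixed point: D(6) = 265.
P = 7·265/5040 = 53/144.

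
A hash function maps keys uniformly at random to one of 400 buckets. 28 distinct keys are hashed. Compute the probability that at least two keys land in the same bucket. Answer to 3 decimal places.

0.620

It's easier to compute the probability that all 28 are distinct.
P(all distinct) = 400/400 · 399/400 · ··· · 373/400 ≈ 0.380.
So the probability of at least one match is 1 − 0.380 = 0.620.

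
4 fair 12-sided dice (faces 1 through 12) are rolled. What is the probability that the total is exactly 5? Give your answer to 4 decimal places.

There are 12^4 = 20736 equally likely outcomes.
The number of ordered 4-tuples from {1,…,12} summing to 5 is 4.
P(sum = 5) = 4/20736 = 1/5184 ≈ 0.0002.

0.0002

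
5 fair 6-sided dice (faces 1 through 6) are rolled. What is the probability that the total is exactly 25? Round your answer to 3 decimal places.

0.016

There are 6^5 = 7776 equally likely outcomes.
The number of ordered 5-tuples from {1,…,6} summing to 25 is 126.
P(sum = 25) = 126/7776 = 7/432 ≈ 0.016.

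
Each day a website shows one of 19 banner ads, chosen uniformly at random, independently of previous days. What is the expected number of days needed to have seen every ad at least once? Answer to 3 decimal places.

After i distinct types are collected, each trial gives a new one with probability (19−i)/19, so the expected wait for the next new type is 19/(19−i).
E = 19/19 + 19/18 + 19/17 + 19/16 + 19/15 + 19/14 + 19/13 + 19/12 + 19/11 + 19/10 + 19/9 + 19/8 + 19/7 + 19/6 + 19/5 + 19/4 + 19/3 + 19/2 + 19/1 = 275295799/4084080 ≈ 67.407.

67.407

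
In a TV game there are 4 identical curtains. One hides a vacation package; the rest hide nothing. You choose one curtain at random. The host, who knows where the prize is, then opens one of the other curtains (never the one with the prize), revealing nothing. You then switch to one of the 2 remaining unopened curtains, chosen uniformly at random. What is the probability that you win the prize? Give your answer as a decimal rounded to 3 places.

0.375

Your original curtain holds the prize with probability 1/4, so the other 3 collectively hold it with probability 3/4.
The host can always find an empty curtain to open, so this doesn't change that 3/4; it is now spread over the 2 remaining unopened curtains.
P(win by switching) = (3/4) · (1/2) = 3/8 ≈ 0.375.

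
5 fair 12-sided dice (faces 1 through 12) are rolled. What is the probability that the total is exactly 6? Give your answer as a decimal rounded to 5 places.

There are 12^5 = 248832 equally likely outcomes.
The number of ordered 5-tuples from {1,…,12} summing to 6 is 5.
P(sum = 6) = 5/248832 ≈ 0.00002.

0.00002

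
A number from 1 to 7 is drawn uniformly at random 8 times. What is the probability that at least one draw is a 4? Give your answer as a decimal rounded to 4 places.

P(no draw is a 4) = (6/7)^8 ≈ 0.2914.
P(at least one) = 1 − 0.2914 = 0.7086.

0.7086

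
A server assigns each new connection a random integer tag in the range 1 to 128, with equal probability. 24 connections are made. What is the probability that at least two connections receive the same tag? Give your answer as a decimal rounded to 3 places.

It's easier to compute the probability that all 24 are distinct.
P(all distinct) = 128/128 · 127/128 · ··· · 105/128 ≈ 0.100.
So the probability of at least one match is 1 − 0.100 = 0.900.

0.900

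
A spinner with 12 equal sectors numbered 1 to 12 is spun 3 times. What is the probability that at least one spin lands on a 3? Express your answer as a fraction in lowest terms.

397/1728

P(no spin lands on a 3) = (11/12)^3 = 1331/1728.
P(at least one) = 1 − 1331/1728 = 397/1728.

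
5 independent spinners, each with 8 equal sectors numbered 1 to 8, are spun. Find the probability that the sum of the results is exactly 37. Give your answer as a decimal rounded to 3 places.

There are 8^5 = 32768 equally likely outcomes.
The number of ordered 5-tuples from {1,…,8} summing to 37 is 35.
P(sum = 37) = 35/32768 ≈ 0.001.

0.001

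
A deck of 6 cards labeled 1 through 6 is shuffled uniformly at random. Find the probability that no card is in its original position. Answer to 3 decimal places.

This is the derangement probability: permutations of 6 with no fixed point.
D(6) = 6! · (1 − 1/1! + 1/2! − ··· + (−1)^6/6!) = 265.
P = 265/720 = 53/144 ≈ 0.368.

0.368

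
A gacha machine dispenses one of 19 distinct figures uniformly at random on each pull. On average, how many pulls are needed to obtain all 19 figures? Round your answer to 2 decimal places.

After i distinct types are collected, each trial gives a new one with probability (19−i)/19, so the expected wait for the next new type is 19/(19−i).
E = 19/19 + 19/18 + 19/17 + 19/16 + 19/15 + 19/14 + 19/13 + 19/12 + 19/11 + 19/10 + 19/9 + 19/8 + 19/7 + 19/6 + 19/5 + 19/4 + 19/3 + 19/2 + 19/1 = 275295799/4084080 ≈ 67.41.

67.41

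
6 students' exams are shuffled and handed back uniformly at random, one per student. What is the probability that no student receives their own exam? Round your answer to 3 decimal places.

0.368

This is the derangement probability: permutations of 6 with no fixed point.
D(6) = 6! · (1 − 1/1! + 1/2! − ··· + (−1)^6/6!) = 265.
P = 265/720 = 53/144 ≈ 0.368.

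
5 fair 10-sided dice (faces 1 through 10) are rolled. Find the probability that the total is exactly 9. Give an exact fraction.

7/10000

There are 10^5 = 100000 equally likely outcomes.
The number of ordered 5-tuples from {1,…,10} summing to 9 is 70.
P(sum = 9) = 70/100000 = 7/10000.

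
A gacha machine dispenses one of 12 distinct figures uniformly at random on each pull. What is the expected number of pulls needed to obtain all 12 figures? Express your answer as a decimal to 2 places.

After i distinct types are collected, each trial gives a new one with probability (12−i)/12, so the expected wait for the next new type is 12/(12−i).
E = 12/12 + 12/11 + 12/10 + 12/9 + 12/8 + 12/7 + 12/6 + 12/5 + 12/4 + 12/3 + 12/2 + 12/1 = 86021/2310 ≈ 37.24.

37.24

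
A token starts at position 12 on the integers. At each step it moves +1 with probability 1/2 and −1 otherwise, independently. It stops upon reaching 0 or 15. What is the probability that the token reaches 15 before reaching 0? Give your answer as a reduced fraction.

With a fair step, P(i) = ½P(i−1) + ½P(i+1) with P(0)=0, P(15)=1 has the linear solution P(i) = i/15.
P(12) = 12/15 = 4/5.

4/5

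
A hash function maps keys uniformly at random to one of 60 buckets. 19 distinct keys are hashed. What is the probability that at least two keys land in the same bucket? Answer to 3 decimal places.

0.959

It's easier to compute the probability that all 19 are distinct.
P(all distinct) = 60/60 · 59/60 · ··· · 42/60 ≈ 0.041.
So the probability of at least one match is 1 − 0.041 = 0.959.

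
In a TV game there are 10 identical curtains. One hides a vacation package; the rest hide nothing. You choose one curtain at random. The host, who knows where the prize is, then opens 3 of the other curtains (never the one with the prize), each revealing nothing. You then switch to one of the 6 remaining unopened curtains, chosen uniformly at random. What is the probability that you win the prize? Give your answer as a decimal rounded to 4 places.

Your original curtain holds the prize with probability 1/10, so the other 9 collectively hold it with probability 9/10.
The host can always find 3 empty curtains to open, so the reveals don't change that 9/10; it is now spread over the 6 remaining unopened curtains.
P(win by switching) = (9/10) · (1/6) = 3/20 ≈ 0.1500.

0.1500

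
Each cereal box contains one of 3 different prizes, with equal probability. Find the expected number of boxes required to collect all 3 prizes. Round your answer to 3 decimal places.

After i distinct types are collected, each trial gives a new one with probability (3−i)/3, so the expected wait for the next new type is 3/(3−i).
E = 3/3 + 3/2 + 3/1 = 11/2 ≈ 5.500.

5.500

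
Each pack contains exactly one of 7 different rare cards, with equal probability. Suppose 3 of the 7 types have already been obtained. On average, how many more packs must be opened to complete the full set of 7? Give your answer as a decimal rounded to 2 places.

Starting from 3 distinct types, each trial gives a new one with probability (7−i)/7 when i types are held, so the wait for the next new type is 7/(7−i).
E = 7/4 + 7/3 + 7/2 + 7/1 = 175/12 ≈ 14.58.

14.58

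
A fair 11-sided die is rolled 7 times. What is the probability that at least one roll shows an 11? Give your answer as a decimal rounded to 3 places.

P(no roll shows an 11) = (10/11)^7 ≈ 0.513.
P(at least one) = 1 − 0.513 = 0.487.

0.487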